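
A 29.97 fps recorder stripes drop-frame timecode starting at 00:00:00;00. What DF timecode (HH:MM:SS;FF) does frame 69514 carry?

00:38:39;14

Each 10-minute DF block holds 10 × 60 × 30 − 9 × 2 = 17982 frames. 69514 ÷ 17982 → 3 full blocks, remainder 15568.
Within the partial block the first minute is 1800 frames and each further minute 1798, so 8 further minute boundaries passed. Total skipped labels = 18 × 3 + 2 × 8 = 70.
Non-drop label index = 69514 + 70 = 69584; at 30 labels/s that is 00:38:39:14, i.e. DF 00:38:39;14.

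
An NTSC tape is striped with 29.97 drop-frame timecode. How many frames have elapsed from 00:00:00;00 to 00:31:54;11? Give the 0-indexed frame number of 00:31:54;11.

57375

Complete 10-minute blocks: 3, each 17982 frames → 53946.
Remaining 1 whole minute in the current block: 1800 + 0 × 1798 = 1800 frames.
Within the current minute: 54 × 30 + 11 − 2 = 1629 (labels ;00/;01 skipped at this minute). Total = 53946 + 1800 + 1629 = 57375.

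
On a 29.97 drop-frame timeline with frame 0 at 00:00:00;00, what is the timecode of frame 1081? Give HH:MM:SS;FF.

Each 10-minute DF block holds 10 × 60 × 30 − 9 × 2 = 17982 frames. 1081 ÷ 17982 → 0 full blocks, remainder 1081.
Within the partial block the first minute is 1800 frames and each further minute 1798, so 0 further minute boundaries passed. Total skipped labels = 18 × 0 + 2 × 0 = 0.
Non-drop label index = 1081 + 0 = 1081; at 30 labels/s that is 00:00:36:01, i.e. DF 00:00:36;01.

00:00:36;01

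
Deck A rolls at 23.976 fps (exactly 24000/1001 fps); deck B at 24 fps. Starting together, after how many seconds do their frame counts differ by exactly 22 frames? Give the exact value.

11011/12 seconds

The gap grows by |24 − 24000/1001| = 24/1001 frames per second.
Time for a 22-frame gap: 22 ÷ (24/1001) = 11011/12 s.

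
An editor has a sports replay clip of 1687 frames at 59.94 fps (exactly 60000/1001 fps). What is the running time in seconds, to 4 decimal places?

28.1448 seconds

Running time = 1687 × 1001/60000 = 1688687/60000 s ≈ 28.1448 s.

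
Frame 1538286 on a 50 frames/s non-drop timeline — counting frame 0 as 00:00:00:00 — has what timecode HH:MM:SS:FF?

1538286 ÷ 50 = 30765 full seconds, remainder 36 frames.
30765 s = 8 h 32 min 45 s.
Timecode: 08:32:45:36.

08:32:45:36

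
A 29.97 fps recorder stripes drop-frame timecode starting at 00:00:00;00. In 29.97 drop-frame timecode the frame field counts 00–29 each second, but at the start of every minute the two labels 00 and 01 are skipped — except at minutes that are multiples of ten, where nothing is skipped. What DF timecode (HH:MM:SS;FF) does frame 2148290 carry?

Each 10-minute DF block holds 10 × 60 × 30 − 9 × 2 = 17982 frames. 2148290 ÷ 17982 → 119 full blocks, remainder 8432.
Within the partial block the first minute is 1800 frames and each further minute 1798, so 4 further minute boundaries passed. Total skipped labels = 18 × 119 + 2 × 4 = 2150.
Non-drop label index = 2148290 + 2150 = 2150440; at 30 labels/s that is 19:54:41:10, i.e. DF 19:54:41;10.

19:54:41;10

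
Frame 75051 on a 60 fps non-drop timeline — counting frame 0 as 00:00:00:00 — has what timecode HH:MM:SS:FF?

00:20:50:51

75051 ÷ 60 = 1250 full seconds, remainder 51 frames.
1250 s = 0 h 20 min 50 s.
Timecode: 00:20:50:51.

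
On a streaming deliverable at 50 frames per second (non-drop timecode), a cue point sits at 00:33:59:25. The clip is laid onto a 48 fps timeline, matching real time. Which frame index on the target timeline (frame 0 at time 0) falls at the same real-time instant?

Source frame index: (0×3600 + 33×60 + 59) × 50 + 25 = 101975.
Real time: 101975 / (50) = 4079/2 s.
Target frame: (4079/2) × (48) = 97896.

frame 97896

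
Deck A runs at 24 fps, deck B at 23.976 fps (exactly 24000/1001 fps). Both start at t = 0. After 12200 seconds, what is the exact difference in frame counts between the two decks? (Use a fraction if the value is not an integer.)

292800/1001 frames

A emits 24 × 12200 = 292800 frames; B emits 24000/1001 × 12200 = 292800000/1001.
Difference = 292800/1001 frames (≈ 292.5075); B is behind A.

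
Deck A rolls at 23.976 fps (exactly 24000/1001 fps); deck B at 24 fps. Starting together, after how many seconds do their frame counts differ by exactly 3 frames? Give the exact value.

The gap grows by |24 − 24000/1001| = 24/1001 frames per second.
Time for a 3-frame gap: 3 ÷ (24/1001) = 125.125 s.

125.125 seconds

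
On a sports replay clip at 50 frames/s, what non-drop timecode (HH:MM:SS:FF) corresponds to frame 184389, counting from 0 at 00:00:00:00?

01:01:27:39

184389 ÷ 50 = 3687 full seconds, remainder 39 frames.
3687 s = 1 h 1 min 27 s.
Timecode: 01:01:27:39.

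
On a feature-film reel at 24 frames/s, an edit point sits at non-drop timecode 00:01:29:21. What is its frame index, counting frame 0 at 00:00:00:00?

Total seconds to the label: (0 × 3600 + 1 × 60 + 29) = 89.
Frame index = 89 × 24 + 21 = 2157.

frame 2157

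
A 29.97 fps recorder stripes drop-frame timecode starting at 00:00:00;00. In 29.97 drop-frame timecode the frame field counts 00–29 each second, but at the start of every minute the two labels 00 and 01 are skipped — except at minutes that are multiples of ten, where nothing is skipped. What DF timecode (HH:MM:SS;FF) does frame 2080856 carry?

19:17:11;10

Ten DF minutes hold 17982 frames, so frame 2080856 lies in block 115 (frames 2067930–2085911) with 12926 frames into that block.
The block's first minute is 1800 frames and the rest 1798 each; 12926 frames reaches minute 7, so 115 × 18 + 7 × 2 = 2084 labels have been skipped so far.
Adding those back, label number 2080856 + 2084 = 2082940 at 30 labels/s is 69431 s + 10 f = 19 h 17 min 11 s frame 10, i.e. 19:17:11;10.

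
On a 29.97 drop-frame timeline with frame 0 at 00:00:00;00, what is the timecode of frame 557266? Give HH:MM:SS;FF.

Ten DF minutes hold 17982 frames, so frame 557266 lies in block 30 (frames 539460–557441) with 17806 frames into that block.
The block's first minute is 1800 frames and the rest 1798 each; 17806 frames reaches minute 9, so 30 × 18 + 9 × 2 = 558 labels have been skipped so far.
Adding those back, label number 557266 + 558 = 557824 at 30 labels/s is 18594 s + 4 f = 5 h 9 min 54 s frame 4, i.e. 05:09:54;04.

05:09:54;04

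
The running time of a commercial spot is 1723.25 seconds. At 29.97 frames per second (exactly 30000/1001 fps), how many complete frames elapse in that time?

51645 frames

Frames = 1723.25 × 30000/1001 = 51697500/1001 ≈ 51645.8541.
Complete frames: 51645.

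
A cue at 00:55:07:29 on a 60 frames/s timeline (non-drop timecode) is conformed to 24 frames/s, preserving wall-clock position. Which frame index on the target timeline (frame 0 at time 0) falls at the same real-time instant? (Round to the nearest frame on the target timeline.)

Source frame index: (0×3600 + 55×60 + 7) × 60 + 29 = 198449.
Real time: 198449 / (60) = 198449/60 s.
Target frame: (198449/60) × (24) = 396898/5 ≈ 79379.600 → 79380.

frame 79380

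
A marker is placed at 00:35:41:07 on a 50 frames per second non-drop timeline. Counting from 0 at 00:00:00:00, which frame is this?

frame 107057

Total seconds to the label: (0 × 3600 + 35 × 60 + 41) = 2141.
Frame index = 2141 × 50 + 7 = 107057.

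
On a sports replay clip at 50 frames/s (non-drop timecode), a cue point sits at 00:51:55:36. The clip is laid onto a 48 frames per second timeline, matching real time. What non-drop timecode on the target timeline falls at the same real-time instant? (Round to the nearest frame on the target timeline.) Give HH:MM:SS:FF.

00:51:55:35

Source frame index: (0×3600 + 51×60 + 55) × 50 + 36 = 155786.
Real time: 155786 / (50) = 77893/25 s.
Target frame: (77893/25) × (48) = 3738864/25 ≈ 149554.560 → 149555.
At 48 labels/s: frame 149555 → 00:51:55:35.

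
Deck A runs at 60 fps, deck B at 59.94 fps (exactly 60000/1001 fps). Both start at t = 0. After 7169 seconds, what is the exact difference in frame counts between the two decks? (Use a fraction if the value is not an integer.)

A emits 60 × 7169 = 430140 frames; B emits 60000/1001 × 7169 = 430140000/1001.
Difference = 430140/1001 frames (≈ 429.7103); B is behind A.

430140/1001 frames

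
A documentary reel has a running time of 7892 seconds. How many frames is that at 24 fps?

Frames = 7892 × 24 = 189408.

189408 frames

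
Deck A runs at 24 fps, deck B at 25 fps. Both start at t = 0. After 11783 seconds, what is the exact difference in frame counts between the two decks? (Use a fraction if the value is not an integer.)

11783 frames

A emits 24 × 11783 = 282792 frames; B emits 25 × 11783 = 294575.
Difference = 11783 frames; B is ahead of A.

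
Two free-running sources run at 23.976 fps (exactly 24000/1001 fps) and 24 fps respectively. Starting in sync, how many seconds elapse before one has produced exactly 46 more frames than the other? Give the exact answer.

The gap grows by |24 − 24000/1001| = 24/1001 frames per second.
Time for a 46-frame gap: 46 ÷ (24/1001) = 23023/12 s.

23023/12 seconds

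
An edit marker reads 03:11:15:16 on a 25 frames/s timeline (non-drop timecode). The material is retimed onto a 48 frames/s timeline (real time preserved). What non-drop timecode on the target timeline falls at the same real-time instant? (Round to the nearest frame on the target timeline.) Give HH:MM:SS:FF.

03:11:15:31

Source frame index: (3×3600 + 11×60 + 15) × 25 + 16 = 286891.
Real time: 286891 / (25) = 286891/25 s.
Target frame: (286891/25) × (48) = 13770768/25 ≈ 550830.720 → 550831.
At 48 labels/s: frame 550831 → 03:11:15:31.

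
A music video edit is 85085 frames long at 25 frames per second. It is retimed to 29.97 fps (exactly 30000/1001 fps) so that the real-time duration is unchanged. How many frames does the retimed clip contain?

Target frames = source frames × (target rate / source rate) = 85085 × (30000/1001)/(25) = 85085 × 1200/1001 = 102000.

102000 frames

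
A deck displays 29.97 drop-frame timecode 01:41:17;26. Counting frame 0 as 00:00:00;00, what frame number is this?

182154

Complete 10-minute blocks: 10, each 17982 frames → 179820.
Remaining 1 whole minute in the current block: 1800 + 0 × 1798 = 1800 frames.
Within the current minute: 17 × 30 + 26 − 2 = 534 (labels ;00/;01 skipped at this minute). Total = 179820 + 1800 + 534 = 182154.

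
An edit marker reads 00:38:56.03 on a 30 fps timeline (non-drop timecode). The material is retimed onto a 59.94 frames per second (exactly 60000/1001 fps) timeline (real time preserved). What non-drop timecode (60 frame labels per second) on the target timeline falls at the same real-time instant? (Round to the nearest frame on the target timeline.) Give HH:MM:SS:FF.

Source frame index: (0×3600 + 38×60 + 56) × 30 + 3 = 70083.
Real time: 70083 / (30) = 23361/10 s.
Target frame: (23361/10) × (60000/1001) = 10782000/77 ≈ 140025.974 → 140026.
At 60 labels/s: frame 140026 → 00:38:53:46.

00:38:53:46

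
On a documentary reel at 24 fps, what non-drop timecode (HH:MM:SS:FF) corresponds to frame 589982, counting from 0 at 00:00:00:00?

589982 ÷ 24 = 24582 full seconds, remainder 14 frames.
24582 s = 6 h 49 min 42 s.
Timecode: 06:49:42:14.

06:49:42:14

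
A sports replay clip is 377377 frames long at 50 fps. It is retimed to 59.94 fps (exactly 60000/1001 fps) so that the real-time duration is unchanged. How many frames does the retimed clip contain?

Target frames = source frames × (target rate / source rate) = 377377 × (60000/1001)/(50) = 377377 × 1200/1001 = 452400.

452400 frames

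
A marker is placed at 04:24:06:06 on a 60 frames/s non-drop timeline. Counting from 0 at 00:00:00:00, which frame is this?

Total seconds to the label: (4 × 3600 + 24 × 60 + 6) = 15846.
Frame index = 15846 × 60 + 6 = 950766.

950766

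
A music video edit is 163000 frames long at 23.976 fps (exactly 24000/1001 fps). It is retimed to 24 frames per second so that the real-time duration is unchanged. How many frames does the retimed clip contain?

163163 frames

Target frames = source frames × (target rate / source rate) = 163000 × (24)/(24000/1001) = 163000 × 1001/1000 = 163163.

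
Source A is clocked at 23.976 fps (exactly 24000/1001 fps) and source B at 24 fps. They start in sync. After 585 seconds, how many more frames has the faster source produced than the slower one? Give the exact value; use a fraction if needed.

1080/77 frames

A emits 24000/1001 × 585 = 1080000/77 frames; B emits 24 × 585 = 14040.
Difference = 1080/77 frames (≈ 14.0260); B is ahead of A.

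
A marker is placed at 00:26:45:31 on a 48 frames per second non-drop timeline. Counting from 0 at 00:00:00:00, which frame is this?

77071

Total seconds to the label: (0 × 3600 + 26 × 60 + 45) = 1605.
Frame index = 1605 × 48 + 31 = 77071.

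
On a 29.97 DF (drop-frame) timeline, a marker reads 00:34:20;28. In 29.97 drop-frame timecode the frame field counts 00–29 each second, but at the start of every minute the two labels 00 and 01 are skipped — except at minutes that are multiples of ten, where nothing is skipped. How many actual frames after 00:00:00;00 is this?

Complete 10-minute blocks: 3, each 17982 frames → 53946.
Remaining 4 whole minutes in the current block: 1800 + 3 × 1798 = 7194 frames.
Within the current minute: 20 × 30 + 28 − 2 = 626 (labels ;00/;01 skipped at this minute). Total = 53946 + 7194 + 626 = 61766.

61766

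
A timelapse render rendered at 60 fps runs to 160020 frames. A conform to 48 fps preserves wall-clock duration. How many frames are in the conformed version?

128016 frames

Frames at target rate = 160020 × (48) / (60) = 128016.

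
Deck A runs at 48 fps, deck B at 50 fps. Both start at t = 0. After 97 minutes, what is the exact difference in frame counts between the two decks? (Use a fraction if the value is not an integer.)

97 min = 5820 s.
A emits 48 × 5820 = 279360 frames; B emits 50 × 5820 = 291000.
Difference = 11640 frames; B is ahead of A.

11640 frames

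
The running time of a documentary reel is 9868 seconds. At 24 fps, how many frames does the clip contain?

236832 frames

Frames = 9868 × 24 = 236832.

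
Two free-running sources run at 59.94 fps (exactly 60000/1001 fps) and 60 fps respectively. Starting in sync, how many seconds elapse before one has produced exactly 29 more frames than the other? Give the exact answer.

29029/60 seconds

The gap grows by |60 − 60000/1001| = 60/1001 frames per second.
Time for a 29-frame gap: 29 ÷ (60/1001) = 29029/60 s.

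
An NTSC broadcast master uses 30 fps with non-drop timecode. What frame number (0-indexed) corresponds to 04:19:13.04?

Total seconds to the label: (4 × 3600 + 19 × 60 + 13) = 15553.
Frame index = 15553 × 30 + 4 = 466594.

frame 466594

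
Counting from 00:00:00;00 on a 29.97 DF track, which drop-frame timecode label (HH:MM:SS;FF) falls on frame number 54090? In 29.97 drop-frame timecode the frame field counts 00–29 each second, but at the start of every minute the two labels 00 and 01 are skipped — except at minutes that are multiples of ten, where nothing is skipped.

00:30:04;24

Ten DF minutes hold 17982 frames, so frame 54090 lies in block 3 (frames 53946–71927) with 144 frames into that block.
The block's first minute is 1800 frames and the rest 1798 each; 144 frames reaches minute 0, so 3 × 18 + 0 × 2 = 54 labels have been skipped so far.
Adding those back, label number 54090 + 54 = 54144 at 30 labels/s is 1804 s + 24 f = 0 h 30 min 4 s frame 24, i.e. 00:30:04;24.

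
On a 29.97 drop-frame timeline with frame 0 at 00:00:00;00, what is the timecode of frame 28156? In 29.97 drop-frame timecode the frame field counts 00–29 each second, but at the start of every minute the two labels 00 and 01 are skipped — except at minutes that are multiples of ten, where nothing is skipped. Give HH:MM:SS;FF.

00:15:39;14

Each 10-minute DF block holds 10 × 60 × 30 − 9 × 2 = 17982 frames. 28156 ÷ 17982 → 1 full block, remainder 10174.
Within the partial block the first minute is 1800 frames and each further minute 1798, so 5 further minute boundaries passed. Total skipped labels = 18 × 1 + 2 × 5 = 28.
Non-drop label index = 28156 + 28 = 28184; at 30 labels/s that is 00:15:39:14, i.e. DF 00:15:39;14.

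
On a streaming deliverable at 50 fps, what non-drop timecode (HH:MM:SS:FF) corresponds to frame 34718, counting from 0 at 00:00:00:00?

00:11:34:18

34718 ÷ 50 = 694 full seconds, remainder 18 frames.
694 s = 0 h 11 min 34 s.
Timecode: 00:11:34:18.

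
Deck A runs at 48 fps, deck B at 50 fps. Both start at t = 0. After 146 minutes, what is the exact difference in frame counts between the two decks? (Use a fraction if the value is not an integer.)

17520 frames

146 min = 8760 s.
A emits 48 × 8760 = 420480 frames; B emits 50 × 8760 = 438000.
Difference = 17520 frames; B is ahead of A.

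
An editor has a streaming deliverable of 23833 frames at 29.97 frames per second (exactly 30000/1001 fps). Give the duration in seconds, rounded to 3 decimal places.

Running time = 23833 × 1001/30000 = 23856833/30000 s ≈ 795.228 s.

795.228 seconds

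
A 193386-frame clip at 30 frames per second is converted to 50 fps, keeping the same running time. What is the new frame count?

322310 frames

Target frames = source frames × (target rate / source rate) = 193386 × (50)/(30) = 193386 × 5/3 = 322310.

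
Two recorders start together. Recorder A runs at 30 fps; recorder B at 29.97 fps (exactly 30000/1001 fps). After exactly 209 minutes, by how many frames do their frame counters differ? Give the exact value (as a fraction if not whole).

209 min = 12540 s.
A emits 30 × 12540 = 376200 frames; B emits 30000/1001 × 12540 = 34200000/91.
Difference = 34200/91 frames (≈ 375.8242); B is behind A.

34200/91 frames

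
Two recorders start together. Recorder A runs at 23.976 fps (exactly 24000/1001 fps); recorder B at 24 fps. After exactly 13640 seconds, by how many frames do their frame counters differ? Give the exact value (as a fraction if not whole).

A emits 24000/1001 × 13640 = 29760000/91 frames; B emits 24 × 13640 = 327360.
Difference = 29760/91 frames (≈ 327.0330); B is ahead of A.

29760/91 frames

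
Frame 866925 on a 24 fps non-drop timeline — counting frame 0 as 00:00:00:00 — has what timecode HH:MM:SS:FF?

866925 ÷ 24 = 36121 full seconds, remainder 21 frames.
36121 s = 10 h 2 min 1 s.
Timecode: 10:02:01:21.

10:02:01:21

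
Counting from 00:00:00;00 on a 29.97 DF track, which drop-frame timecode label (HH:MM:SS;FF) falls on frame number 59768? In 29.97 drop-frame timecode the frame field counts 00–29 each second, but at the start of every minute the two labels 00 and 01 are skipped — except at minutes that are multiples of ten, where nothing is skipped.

00:33:14;08

Ten DF minutes hold 17982 frames, so frame 59768 lies in block 3 (frames 53946–71927) with 5822 frames into that block.
The block's first minute is 1800 frames and the rest 1798 each; 5822 frames reaches minute 3, so 3 × 18 + 3 × 2 = 60 labels have been skipped so far.
Adding those back, label number 59768 + 60 = 59828 at 30 labels/s is 1994 s + 8 f = 0 h 33 min 14 s frame 8, i.e. 00:33:14;08.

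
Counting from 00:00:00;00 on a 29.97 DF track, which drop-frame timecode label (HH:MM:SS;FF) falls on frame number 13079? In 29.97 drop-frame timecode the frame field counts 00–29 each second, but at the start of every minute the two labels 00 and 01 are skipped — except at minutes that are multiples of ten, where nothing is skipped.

00:07:16;13

Each 10-minute DF block holds 10 × 60 × 30 − 9 × 2 = 17982 frames. 13079 ÷ 17982 → 0 full blocks, remainder 13079.
Within the partial block the first minute is 1800 frames and each further minute 1798, so 7 further minute boundaries passed. Total skipped labels = 18 × 0 + 2 × 7 = 14.
Non-drop label index = 13079 + 14 = 13093; at 30 labels/s that is 00:07:16:13, i.e. DF 00:07:16;13.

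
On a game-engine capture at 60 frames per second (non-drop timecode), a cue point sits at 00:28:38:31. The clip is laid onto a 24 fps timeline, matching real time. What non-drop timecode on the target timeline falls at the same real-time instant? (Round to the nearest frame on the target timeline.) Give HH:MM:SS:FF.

Source frame index: (0×3600 + 28×60 + 38) × 60 + 31 = 103111.
Real time: 103111 / (60) = 103111/60 s.
Target frame: (103111/60) × (24) = 206222/5 ≈ 41244.400 → 41244.
At 24 labels/s: frame 41244 → 00:28:38:12.

00:28:38:12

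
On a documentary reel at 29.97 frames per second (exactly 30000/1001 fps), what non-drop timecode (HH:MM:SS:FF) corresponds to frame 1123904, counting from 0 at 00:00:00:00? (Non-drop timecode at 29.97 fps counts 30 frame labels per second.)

10:24:23:14

1123904 ÷ 30 = 37463 full seconds, remainder 14 frames.
37463 s = 10 h 24 min 23 s.
Timecode: 10:24:23:14.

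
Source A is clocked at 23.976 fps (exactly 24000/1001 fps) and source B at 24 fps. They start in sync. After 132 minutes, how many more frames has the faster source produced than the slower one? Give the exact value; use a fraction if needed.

17280/91 frames

132 min = 7920 s.
A emits 24000/1001 × 7920 = 17280000/91 frames; B emits 24 × 7920 = 190080.
Difference = 17280/91 frames (≈ 189.8901); B is ahead of A.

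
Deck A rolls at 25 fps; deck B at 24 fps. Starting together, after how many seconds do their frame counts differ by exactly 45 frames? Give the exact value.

45 seconds

The gap grows by |24 − 25| = 1 frame per second.
Time for a 45-frame gap: 45 ÷ (1) = 45 s.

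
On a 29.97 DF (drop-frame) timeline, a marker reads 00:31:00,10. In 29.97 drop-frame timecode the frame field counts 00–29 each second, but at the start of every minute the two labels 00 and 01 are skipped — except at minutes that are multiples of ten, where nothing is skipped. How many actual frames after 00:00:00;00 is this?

55754

Complete 10-minute blocks: 3, each 17982 frames → 53946.
Remaining 1 whole minute in the current block: 1800 + 0 × 1798 = 1800 frames.
Within the current minute: 0 × 30 + 10 − 2 = 8 (labels ;00/;01 skipped at this minute). Total = 53946 + 1800 + 8 = 55754.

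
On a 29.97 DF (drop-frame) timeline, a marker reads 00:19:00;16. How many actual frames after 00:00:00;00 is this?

34180

Complete 10-minute blocks: 1, each 17982 frames → 17982.
Remaining 9 whole minutes in the current block: 1800 + 8 × 1798 = 16184 frames.
Within the current minute: 0 × 30 + 16 − 2 = 14 (labels ;00/;01 skipped at this minute). Total = 17982 + 16184 + 14 = 34180.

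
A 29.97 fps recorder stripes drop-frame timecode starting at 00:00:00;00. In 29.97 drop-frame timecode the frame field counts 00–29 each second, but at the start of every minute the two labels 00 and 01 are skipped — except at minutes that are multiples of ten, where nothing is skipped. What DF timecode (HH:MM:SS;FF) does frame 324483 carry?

Ten DF minutes hold 17982 frames, so frame 324483 lies in block 18 (frames 323676–341657) with 807 frames into that block.
The block's first minute is 1800 frames and the rest 1798 each; 807 frames reaches minute 0, so 18 × 18 + 0 × 2 = 324 labels have been skipped so far.
Adding those back, label number 324483 + 324 = 324807 at 30 labels/s is 10826 s + 27 f = 3 h 0 min 26 s frame 27, i.e. 03:00:26;27.

03:00:26;27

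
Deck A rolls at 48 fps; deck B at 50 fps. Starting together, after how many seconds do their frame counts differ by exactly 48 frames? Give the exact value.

24 seconds

The gap grows by |50 − 48| = 2 frames per second.
Time for a 48-frame gap: 48 ÷ (2) = 24 s.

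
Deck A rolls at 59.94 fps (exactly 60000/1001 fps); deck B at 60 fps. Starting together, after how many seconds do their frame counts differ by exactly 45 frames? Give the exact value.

The gap grows by |60 − 60000/1001| = 60/1001 frames per second.
Time for a 45-frame gap: 45 ÷ (60/1001) = 750.75 s.

750.75 seconds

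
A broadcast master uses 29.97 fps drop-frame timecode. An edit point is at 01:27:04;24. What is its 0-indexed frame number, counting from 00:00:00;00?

156586

Complete 10-minute blocks: 8, each 17982 frames → 143856.
Remaining 7 whole minutes in the current block: 1800 + 6 × 1798 = 12588 frames.
Within the current minute: 4 × 30 + 24 − 2 = 142 (labels ;00/;01 skipped at this minute). Total = 143856 + 12588 + 142 = 156586.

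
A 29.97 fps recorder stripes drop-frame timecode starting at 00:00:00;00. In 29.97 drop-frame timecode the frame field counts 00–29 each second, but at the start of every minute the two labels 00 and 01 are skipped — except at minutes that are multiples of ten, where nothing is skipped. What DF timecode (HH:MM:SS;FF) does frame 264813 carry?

02:27:15;29

Ten DF minutes hold 17982 frames, so frame 264813 lies in block 14 (frames 251748–269729) with 13065 frames into that block.
The block's first minute is 1800 frames and the rest 1798 each; 13065 frames reaches minute 7, so 14 × 18 + 7 × 2 = 266 labels have been skipped so far.
Adding those back, label number 264813 + 266 = 265079 at 30 labels/s is 8835 s + 29 f = 2 h 27 min 15 s frame 29, i.e. 02:27:15;29.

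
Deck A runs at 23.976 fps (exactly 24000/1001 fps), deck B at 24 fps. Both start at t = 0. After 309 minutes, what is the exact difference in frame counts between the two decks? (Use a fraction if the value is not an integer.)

444960/1001 frames

309 min = 18540 s.
A emits 24000/1001 × 18540 = 444960000/1001 frames; B emits 24 × 18540 = 444960.
Difference = 444960/1001 frames (≈ 444.5155); B is ahead of A.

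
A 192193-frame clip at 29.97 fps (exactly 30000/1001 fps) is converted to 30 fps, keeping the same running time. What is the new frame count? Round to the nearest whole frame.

192385 frames

Frames at target rate = 192193 × (30) / (30000/1001) = 192385193/1000 ≈ 192385.193.
Nearest whole frame: 192385.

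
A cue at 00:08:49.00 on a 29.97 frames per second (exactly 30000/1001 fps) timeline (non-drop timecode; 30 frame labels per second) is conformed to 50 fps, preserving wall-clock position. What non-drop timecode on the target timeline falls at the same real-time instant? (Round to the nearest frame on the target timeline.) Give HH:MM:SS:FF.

00:08:49:26

Source frame index: (0×3600 + 8×60 + 49) × 30 + 0 = 15870.
Real time: 15870 / (30000/1001) = 529529/1000 s.
Target frame: (529529/1000) × (50) = 529529/20 ≈ 26476.450 → 26476.
At 50 labels/s: frame 26476 → 00:08:49:26.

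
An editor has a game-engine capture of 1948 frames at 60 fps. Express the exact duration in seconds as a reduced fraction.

487/15 seconds

Running time = 1948 ÷ (60) = 1948 × 1/60 = 487/15 s.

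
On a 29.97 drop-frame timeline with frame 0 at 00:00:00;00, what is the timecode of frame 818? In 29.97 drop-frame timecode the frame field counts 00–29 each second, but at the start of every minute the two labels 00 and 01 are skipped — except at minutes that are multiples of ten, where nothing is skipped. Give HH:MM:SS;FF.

Ten DF minutes hold 17982 frames, so frame 818 lies in block 0 (frames 0–17981) with 818 frames into that block.
The block's first minute is 1800 frames and the rest 1798 each; 818 frames reaches minute 0, so 0 × 18 + 0 × 2 = 0 labels have been skipped so far.
Adding those back, label number 818 + 0 = 818 at 30 labels/s is 27 s + 8 f = 0 h 0 min 27 s frame 8, i.e. 00:00:27;08.

00:00:27;08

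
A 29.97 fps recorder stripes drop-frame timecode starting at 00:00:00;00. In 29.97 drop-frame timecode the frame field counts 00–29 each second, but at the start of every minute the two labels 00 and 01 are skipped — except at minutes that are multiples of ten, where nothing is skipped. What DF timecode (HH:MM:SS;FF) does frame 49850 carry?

00:27:43;10

Ten DF minutes hold 17982 frames, so frame 49850 lies in block 2 (frames 35964–53945) with 13886 frames into that block.
The block's first minute is 1800 frames and the rest 1798 each; 13886 frames reaches minute 7, so 2 × 18 + 7 × 2 = 50 labels have been skipped so far.
Adding those back, label number 49850 + 50 = 49900 at 30 labels/s is 1663 s + 10 f = 0 h 27 min 43 s frame 10, i.e. 00:27:43;10.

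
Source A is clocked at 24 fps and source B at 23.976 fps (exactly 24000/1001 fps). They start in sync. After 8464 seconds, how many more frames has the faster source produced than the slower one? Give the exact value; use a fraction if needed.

203136/1001 frames

A emits 24 × 8464 = 203136 frames; B emits 24000/1001 × 8464 = 203136000/1001.
Difference = 203136/1001 frames (≈ 202.9331); B is behind A.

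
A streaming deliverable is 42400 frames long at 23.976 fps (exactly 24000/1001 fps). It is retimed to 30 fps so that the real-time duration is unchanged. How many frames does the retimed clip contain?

53053 frames

Target frames = source frames × (target rate / source rate) = 42400 × (30)/(24000/1001) = 42400 × 1001/800 = 53053.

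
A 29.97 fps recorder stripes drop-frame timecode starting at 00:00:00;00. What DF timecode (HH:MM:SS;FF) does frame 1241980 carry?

Ten DF minutes hold 17982 frames, so frame 1241980 lies in block 69 (frames 1240758–1258739) with 1222 frames into that block.
The block's first minute is 1800 frames and the rest 1798 each; 1222 frames reaches minute 0, so 69 × 18 + 0 × 2 = 1242 labels have been skipped so far.
Adding those back, label number 1241980 + 1242 = 1243222 at 30 labels/s is 41440 s + 22 f = 11 h 30 min 40 s frame 22, i.e. 11:30:40;22.

11:30:40;22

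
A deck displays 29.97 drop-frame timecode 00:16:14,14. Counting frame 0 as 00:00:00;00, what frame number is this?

Complete 10-minute blocks: 1, each 17982 frames → 17982.
Remaining 6 whole minutes in the current block: 1800 + 5 × 1798 = 10790 frames.
Within the current minute: 14 × 30 + 14 − 2 = 432 (labels ;00/;01 skipped at this minute). Total = 17982 + 10790 + 432 = 29204.

29204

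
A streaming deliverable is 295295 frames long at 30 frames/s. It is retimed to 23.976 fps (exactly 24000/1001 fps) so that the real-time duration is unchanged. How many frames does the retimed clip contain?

Target frames = source frames × (target rate / source rate) = 295295 × (24000/1001)/(30) = 295295 × 800/1001 = 236000.

236000 frames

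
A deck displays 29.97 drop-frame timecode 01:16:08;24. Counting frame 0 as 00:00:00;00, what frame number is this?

136926

Complete 10-minute blocks: 7, each 17982 frames → 125874.
Remaining 6 whole minutes in the current block: 1800 + 5 × 1798 = 10790 frames.
Within the current minute: 8 × 30 + 24 − 2 = 262 (labels ;00/;01 skipped at this minute). Total = 125874 + 10790 + 262 = 136926.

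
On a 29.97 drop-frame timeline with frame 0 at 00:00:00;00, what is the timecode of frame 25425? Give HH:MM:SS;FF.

00:14:08;11

Ten DF minutes hold 17982 frames, so frame 25425 lies in block 1 (frames 17982–35963) with 7443 frames into that block.
The block's first minute is 1800 frames and the rest 1798 each; 7443 frames reaches minute 4, so 1 × 18 + 4 × 2 = 26 labels have been skipped so far.
Adding those back, label number 25425 + 26 = 25451 at 30 labels/s is 848 s + 11 f = 0 h 14 min 8 s frame 11, i.e. 00:14:08;11.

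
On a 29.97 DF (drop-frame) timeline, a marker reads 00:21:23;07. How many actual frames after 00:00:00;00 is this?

Complete 10-minute blocks: 2, each 17982 frames → 35964.
Remaining 1 whole minute in the current block: 1800 + 0 × 1798 = 1800 frames.
Within the current minute: 23 × 30 + 7 − 2 = 695 (labels ;00/;01 skipped at this minute). Total = 35964 + 1800 + 695 = 38459.

38459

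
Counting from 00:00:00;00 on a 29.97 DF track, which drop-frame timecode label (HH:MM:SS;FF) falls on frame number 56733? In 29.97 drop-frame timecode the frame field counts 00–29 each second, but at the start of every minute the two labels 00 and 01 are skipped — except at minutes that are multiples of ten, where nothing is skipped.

Ten DF minutes hold 17982 frames, so frame 56733 lies in block 3 (frames 53946–71927) with 2787 frames into that block.
The block's first minute is 1800 frames and the rest 1798 each; 2787 frames reaches minute 1, so 3 × 18 + 1 × 2 = 56 labels have been skipped so far.
Adding those back, label number 56733 + 56 = 56789 at 30 labels/s is 1892 s + 29 f = 0 h 31 min 32 s frame 29, i.e. 00:31:32;29.

00:31:32;29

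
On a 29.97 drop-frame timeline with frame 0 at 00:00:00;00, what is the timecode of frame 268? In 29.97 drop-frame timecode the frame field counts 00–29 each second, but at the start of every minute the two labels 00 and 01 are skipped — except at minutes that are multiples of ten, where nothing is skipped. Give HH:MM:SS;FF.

00:00:08;28

Each 10-minute DF block holds 10 × 60 × 30 − 9 × 2 = 17982 frames. 268 ÷ 17982 → 0 full blocks, remainder 268.
Within the partial block the first minute is 1800 frames and each further minute 1798, so 0 further minute boundaries passed. Total skipped labels = 18 × 0 + 2 × 0 = 0.
Non-drop label index = 268 + 0 = 268; at 30 labels/s that is 00:00:08:28, i.e. DF 00:00:08;28.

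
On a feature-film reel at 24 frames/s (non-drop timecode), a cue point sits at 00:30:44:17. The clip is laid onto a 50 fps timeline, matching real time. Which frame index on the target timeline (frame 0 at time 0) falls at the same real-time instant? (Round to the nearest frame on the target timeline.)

frame 92235

Source frame index: (0×3600 + 30×60 + 44) × 24 + 17 = 44273.
Real time: 44273 / (24) = 44273/24 s.
Target frame: (44273/24) × (50) = 1106825/12 ≈ 92235.417 → 92235.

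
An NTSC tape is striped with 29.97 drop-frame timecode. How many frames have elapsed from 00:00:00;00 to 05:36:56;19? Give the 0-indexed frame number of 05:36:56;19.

As if non-drop at 30 labels/s: (5 × 3600 + 36 × 60 + 56) × 30 + 19 = 606499.
Minute boundaries passed: 336; those not divisible by 10: 336 − 33 = 303; dropped labels = 2 × 303 = 606.
Actual frame index = 606499 − 606 = 605893.

605893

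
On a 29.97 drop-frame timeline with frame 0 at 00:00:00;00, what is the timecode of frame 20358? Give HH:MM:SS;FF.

00:11:19;08

Ten DF minutes hold 17982 frames, so frame 20358 lies in block 1 (frames 17982–35963) with 2376 frames into that block.
The block's first minute is 1800 frames and the rest 1798 each; 2376 frames reaches minute 1, so 1 × 18 + 1 × 2 = 20 labels have been skipped so far.
Adding those back, label number 20358 + 20 = 20378 at 30 labels/s is 679 s + 8 f = 0 h 11 min 19 s frame 8, i.e. 00:11:19;08.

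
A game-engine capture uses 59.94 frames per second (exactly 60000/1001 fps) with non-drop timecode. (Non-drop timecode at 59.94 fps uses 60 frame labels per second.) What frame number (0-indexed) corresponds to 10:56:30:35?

2363435

Total seconds to the label: (10 × 3600 + 56 × 60 + 30) = 39390.
Frame index = 39390 × 60 + 35 = 2363435.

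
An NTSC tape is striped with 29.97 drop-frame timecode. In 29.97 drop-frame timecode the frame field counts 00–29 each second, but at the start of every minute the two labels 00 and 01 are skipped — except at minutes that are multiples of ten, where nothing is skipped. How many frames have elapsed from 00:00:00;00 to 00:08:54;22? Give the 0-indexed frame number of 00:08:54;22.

Complete 10-minute blocks: 0, each 17982 frames → 0.
Remaining 8 whole minutes in the current block: 1800 + 7 × 1798 = 14386 frames.
Within the current minute: 54 × 30 + 22 − 2 = 1640 (labels ;00/;01 skipped at this minute). Total = 0 + 14386 + 1640 = 16026.

16026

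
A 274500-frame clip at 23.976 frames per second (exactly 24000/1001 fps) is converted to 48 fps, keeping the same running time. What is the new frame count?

549549 frames

Target frames = source frames × (target rate / source rate) = 274500 × (48)/(24000/1001) = 274500 × 1001/500 = 549549.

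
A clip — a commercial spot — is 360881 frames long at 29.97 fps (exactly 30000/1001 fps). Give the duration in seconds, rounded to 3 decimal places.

12041.396 seconds

Running time = 360881 × 1001/30000 = 361241881/30000 s ≈ 12041.396 s.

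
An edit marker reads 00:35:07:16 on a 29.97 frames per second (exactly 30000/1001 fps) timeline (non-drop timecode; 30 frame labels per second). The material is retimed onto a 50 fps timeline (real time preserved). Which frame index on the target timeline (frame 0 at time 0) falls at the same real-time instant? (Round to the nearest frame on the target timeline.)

frame 105482

Source frame index: (0×3600 + 35×60 + 7) × 30 + 16 = 63226.
Real time: 63226 / (30000/1001) = 31644613/15000 s.
Target frame: (31644613/15000) × (50) = 31644613/300 ≈ 105482.043 → 105482.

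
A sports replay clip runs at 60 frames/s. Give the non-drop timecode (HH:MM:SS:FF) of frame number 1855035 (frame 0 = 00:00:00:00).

1855035 ÷ 60 = 30917 full seconds, remainder 15 frames.
30917 s = 8 h 35 min 17 s.
Timecode: 08:35:17:15.

08:35:17:15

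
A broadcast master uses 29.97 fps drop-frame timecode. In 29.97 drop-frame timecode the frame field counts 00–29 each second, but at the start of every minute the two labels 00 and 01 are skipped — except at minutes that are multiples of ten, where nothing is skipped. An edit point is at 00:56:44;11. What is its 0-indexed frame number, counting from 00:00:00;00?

As if non-drop at 30 labels/s: (0 × 3600 + 56 × 60 + 44) × 30 + 11 = 102131.
Minute boundaries passed: 56; those not divisible by 10: 56 − 5 = 51; dropped labels = 2 × 51 = 102.
Actual frame index = 102131 − 102 = 102029.

102029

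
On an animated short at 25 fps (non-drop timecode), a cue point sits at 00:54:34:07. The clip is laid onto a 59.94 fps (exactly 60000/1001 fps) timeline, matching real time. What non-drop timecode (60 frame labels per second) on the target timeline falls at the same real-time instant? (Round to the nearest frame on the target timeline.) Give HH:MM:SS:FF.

00:54:31:01

Source frame index: (0×3600 + 54×60 + 34) × 25 + 7 = 81857.
Real time: 81857 / (25) = 81857/25 s.
Target frame: (81857/25) × (60000/1001) = 196456800/1001 ≈ 196260.539 → 196261.
At 60 labels/s: frame 196261 → 00:54:31:01.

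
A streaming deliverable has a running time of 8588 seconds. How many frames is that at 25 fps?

214700 frames

Frames = 8588 × 25 = 214700.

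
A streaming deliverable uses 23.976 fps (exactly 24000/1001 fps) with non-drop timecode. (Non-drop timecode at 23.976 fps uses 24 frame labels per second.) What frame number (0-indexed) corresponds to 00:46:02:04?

66292

Total seconds to the label: (0 × 3600 + 46 × 60 + 2) = 2762.
Frame index = 2762 × 24 + 4 = 66292.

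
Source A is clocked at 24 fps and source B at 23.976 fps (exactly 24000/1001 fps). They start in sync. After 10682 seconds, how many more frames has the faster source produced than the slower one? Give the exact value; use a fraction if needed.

36624/143 frames

A emits 24 × 10682 = 256368 frames; B emits 24000/1001 × 10682 = 36624000/143.
Difference = 36624/143 frames (≈ 256.1119); B is behind A.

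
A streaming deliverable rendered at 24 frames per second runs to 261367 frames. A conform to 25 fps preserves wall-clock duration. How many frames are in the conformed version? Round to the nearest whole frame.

Frames at target rate = 261367 × (25) / (24) = 6534175/24 ≈ 272257.292.
Nearest whole frame: 272257.

272257 frames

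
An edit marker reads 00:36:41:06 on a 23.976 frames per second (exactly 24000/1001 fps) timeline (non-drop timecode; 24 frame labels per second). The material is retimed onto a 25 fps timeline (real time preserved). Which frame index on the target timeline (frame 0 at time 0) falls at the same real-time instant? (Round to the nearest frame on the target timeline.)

Source frame index: (0×3600 + 36×60 + 41) × 24 + 6 = 52830.
Real time: 52830 / (24000/1001) = 1762761/800 s.
Target frame: (1762761/800) × (25) = 1762761/32 ≈ 55086.281 → 55086.

frame 55086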